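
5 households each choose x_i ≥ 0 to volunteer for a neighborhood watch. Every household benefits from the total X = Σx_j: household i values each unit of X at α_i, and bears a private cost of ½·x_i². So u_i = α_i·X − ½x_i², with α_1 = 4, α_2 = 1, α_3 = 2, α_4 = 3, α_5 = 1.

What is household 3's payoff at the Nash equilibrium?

20

Household i's FOC: ∂u_i/∂x_i = α_i − x_i = 0, so x_i* = α_i.
NE contributions = (4, 1, 2, 3, 1); X = 11.
u_3 = α_3·X − ½·(x_3)² = 2·11 − ½·2² = 20.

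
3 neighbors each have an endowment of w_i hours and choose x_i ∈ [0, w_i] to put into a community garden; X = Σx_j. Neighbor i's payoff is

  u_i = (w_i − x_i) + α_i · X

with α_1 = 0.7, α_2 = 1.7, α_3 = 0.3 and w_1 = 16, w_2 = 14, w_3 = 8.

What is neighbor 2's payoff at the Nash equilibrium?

23.8

∂u_i/∂x_i = α_i − 1, so neighbor i contributes w_i if α_i > 1, else 0.
α_i > 1 for i ∈ {2}; NE contributions (0, 14, 0), X = 14.
u_2 = (14 − 14) + 1.7·14 = 23.8.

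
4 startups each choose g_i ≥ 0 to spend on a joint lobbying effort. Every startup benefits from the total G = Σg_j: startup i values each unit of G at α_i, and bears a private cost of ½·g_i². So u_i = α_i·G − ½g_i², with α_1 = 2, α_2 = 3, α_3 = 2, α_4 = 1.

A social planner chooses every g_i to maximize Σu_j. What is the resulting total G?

Planner FOC: ∂(Σu_j)/∂g_i = (Σα_j) − g_i = 0, so g_i^SO = Σα_j = 8 for every i; G^SO = 32.

32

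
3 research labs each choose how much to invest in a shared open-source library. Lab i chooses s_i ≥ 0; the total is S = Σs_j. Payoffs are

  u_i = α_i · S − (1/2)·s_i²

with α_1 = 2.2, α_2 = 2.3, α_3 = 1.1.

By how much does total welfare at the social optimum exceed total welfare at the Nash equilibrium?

21.35

Lab i's FOC: ∂u_i/∂s_i = α_i − s_i = 0, so s_i* = α_i.
NE contributions = (2.2, 2.3, 1.1); S = 5.6.
W^NE = (Σα)·S − ½Σα_i² = 5.6² − ½·11.34 = 25.69.
Planner sets s_i = Σα_j = 5.6 for every i, so S^SO = 3·5.6 = 16.8.
W^SO = (Σα)·S^SO − ½·3·(Σα)² = (3/2)·5.6² = 47.04.
Deadweight loss = W^SO − W^NE = 21.35.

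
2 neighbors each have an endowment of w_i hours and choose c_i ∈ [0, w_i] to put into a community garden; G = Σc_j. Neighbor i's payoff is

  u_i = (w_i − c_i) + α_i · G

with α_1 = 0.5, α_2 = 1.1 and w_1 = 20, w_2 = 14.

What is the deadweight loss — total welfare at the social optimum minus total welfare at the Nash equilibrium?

∂u_i/∂c_i = α_i − 1, so neighbor i contributes w_i if α_i > 1, else 0.
α_i > 1 for i ∈ {2}; NE contributions (0, 14), G = 14.
W^NE = Σw_i − G^NE + (Σα_i)·G^NE = 34 + 0.6·14 = 42.4.
Planner: ∂(Σu_j)/∂c_i = Σα_j − 1 = 0.6 > 0, so everyone contributes w_i; G^SO = 34, W^SO = 34 + 0.6·34 = 54.4.
Deadweight loss = 12.

12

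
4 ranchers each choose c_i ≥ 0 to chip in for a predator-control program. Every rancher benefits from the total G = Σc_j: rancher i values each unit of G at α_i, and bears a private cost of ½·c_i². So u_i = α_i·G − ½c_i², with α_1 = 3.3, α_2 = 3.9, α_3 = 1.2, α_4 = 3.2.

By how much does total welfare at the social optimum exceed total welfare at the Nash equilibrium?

153.45

Rancher i's FOC: ∂u_i/∂c_i = α_i − c_i = 0, so c_i* = α_i.
NE contributions = (3.3, 3.9, 1.2, 3.2); G = 11.6.
W^NE = (Σα)·G − ½Σα_i² = 11.6² − ½·37.78 = 115.67.
Planner sets c_i = Σα_j = 11.6 for every i, so G^SO = 4·11.6 = 46.4.
W^SO = (Σα)·G^SO − ½·4·(Σα)² = (4/2)·11.6² = 269.12.
Deadweight loss = W^SO − W^NE = 153.45.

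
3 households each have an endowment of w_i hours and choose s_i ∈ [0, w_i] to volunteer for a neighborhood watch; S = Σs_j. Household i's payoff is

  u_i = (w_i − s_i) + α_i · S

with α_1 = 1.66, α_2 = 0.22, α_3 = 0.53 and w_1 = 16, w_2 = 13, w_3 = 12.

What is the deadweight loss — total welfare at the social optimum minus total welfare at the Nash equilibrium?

35.25

∂u_i/∂s_i = α_i − 1, so household i contributes w_i if α_i > 1, else 0.
α_i > 1 for i ∈ {1}; NE contributions (16, 0, 0), S = 16.
W^NE = Σw_i − S^NE + (Σα_i)·S^NE = 41 + 1.41·16 = 63.56.
Planner: ∂(Σu_j)/∂s_i = Σα_j − 1 = 1.41 > 0, so everyone contributes w_i; S^SO = 41, W^SO = 41 + 1.41·41 = 98.81.
Deadweight loss = 35.25.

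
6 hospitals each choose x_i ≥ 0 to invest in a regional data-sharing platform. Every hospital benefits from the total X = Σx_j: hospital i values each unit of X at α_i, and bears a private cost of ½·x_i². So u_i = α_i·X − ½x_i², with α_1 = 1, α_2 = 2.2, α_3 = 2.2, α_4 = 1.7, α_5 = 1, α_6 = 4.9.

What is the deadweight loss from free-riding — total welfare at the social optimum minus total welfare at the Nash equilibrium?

357.29

Hospital i's FOC: ∂u_i/∂x_i = α_i − x_i = 0, so x_i* = α_i.
NE contributions = (1, 2.2, 2.2, 1.7, 1, 4.9); X = 13.
W^NE = (Σα)·X − ½Σα_i² = 13² − ½·38.58 = 149.71.
Planner sets x_i = Σα_j = 13 for every i, so X^SO = 6·13 = 78.
W^SO = (Σα)·X^SO − ½·6·(Σα)² = (6/2)·13² = 507.
Deadweight loss = W^SO − W^NE = 357.29.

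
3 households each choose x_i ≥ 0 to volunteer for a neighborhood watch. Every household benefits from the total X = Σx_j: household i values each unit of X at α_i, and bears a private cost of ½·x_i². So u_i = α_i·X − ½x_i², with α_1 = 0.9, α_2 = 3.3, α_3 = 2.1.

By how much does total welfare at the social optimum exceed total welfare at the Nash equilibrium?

Household i's FOC: ∂u_i/∂x_i = α_i − x_i = 0, so x_i* = α_i.
NE contributions = (0.9, 3.3, 2.1); X = 6.3.
W^NE = (Σα)·X − ½Σα_i² = 6.3² − ½·16.11 = 31.635.
Planner sets x_i = Σα_j = 6.3 for every i, so X^SO = 3·6.3 = 18.9.
W^SO = (Σα)·X^SO − ½·3·(Σα)² = (3/2)·6.3² = 59.535.
Deadweight loss = W^SO − W^NE = 27.9.

27.9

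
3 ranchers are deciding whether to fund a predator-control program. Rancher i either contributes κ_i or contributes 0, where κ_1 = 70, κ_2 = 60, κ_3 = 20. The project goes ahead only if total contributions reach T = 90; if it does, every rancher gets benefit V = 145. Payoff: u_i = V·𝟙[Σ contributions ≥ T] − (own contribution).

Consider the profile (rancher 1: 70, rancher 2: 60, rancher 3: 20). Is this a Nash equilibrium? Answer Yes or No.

Total = 150 ≥ 90: provided.
Rancher 1 (pledges 70, payoff 75): dropping to 0 → total 80, payoff 0. No gain.
Rancher 2 (pledges 60, payoff 85): dropping to 0 → total 90, payoff 145. Profitable deviation.

No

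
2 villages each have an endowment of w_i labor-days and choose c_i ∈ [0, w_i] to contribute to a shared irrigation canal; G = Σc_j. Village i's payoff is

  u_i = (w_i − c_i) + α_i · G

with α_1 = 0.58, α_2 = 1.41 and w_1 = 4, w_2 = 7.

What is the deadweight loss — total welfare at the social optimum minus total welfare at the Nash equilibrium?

∂u_i/∂c_i = α_i − 1, so village i contributes w_i if α_i > 1, else 0.
α_i > 1 for i ∈ {2}; NE contributions (0, 7), G = 7.
W^NE = Σw_i − G^NE + (Σα_i)·G^NE = 11 + 0.99·7 = 17.93.
Planner: ∂(Σu_j)/∂c_i = Σα_j − 1 = 0.99 > 0, so everyone contributes w_i; G^SO = 11, W^SO = 11 + 0.99·11 = 21.89.
Deadweight loss = 3.96.

3.96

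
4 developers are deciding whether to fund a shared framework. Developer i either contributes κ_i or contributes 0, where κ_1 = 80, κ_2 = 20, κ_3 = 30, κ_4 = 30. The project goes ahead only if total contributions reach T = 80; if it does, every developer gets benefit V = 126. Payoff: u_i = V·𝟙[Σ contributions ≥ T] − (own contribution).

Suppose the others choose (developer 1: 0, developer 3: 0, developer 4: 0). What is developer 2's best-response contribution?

Others' total = 0. Even contributing 20 gives 20 < 80: no benefit either way.
Best response: 0.

0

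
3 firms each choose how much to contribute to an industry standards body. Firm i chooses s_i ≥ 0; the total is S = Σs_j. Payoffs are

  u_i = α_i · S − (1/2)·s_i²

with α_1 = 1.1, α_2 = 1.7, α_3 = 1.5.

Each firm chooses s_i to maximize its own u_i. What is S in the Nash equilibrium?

Firm i's FOC: ∂u_i/∂s_i = α_i − s_i = 0, so s_i* = α_i.
NE contributions = (1.1, 1.7, 1.5); S = 4.3.

4.3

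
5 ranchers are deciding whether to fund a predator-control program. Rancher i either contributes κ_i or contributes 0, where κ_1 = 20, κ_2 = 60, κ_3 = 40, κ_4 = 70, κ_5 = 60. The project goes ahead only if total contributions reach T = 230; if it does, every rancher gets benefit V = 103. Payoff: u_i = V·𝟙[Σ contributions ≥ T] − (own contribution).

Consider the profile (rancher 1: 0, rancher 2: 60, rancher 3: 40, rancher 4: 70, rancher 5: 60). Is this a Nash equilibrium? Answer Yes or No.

Yes

Total = 230 ≥ 230: provided.
Rancher 1 (pledges 0, payoff 103): pledging 20 → total 250, payoff 83. No gain.
Rancher 2 (pledges 60, payoff 43): dropping to 0 → total 170, payoff 0. No gain.
Rancher 3 (pledges 40, payoff 63): dropping to 0 → total 190, payoff 0. No gain.
Rancher 4 (pledges 70, payoff 33): dropping to 0 → total 160, payoff 0. No gain.
Rancher 5 (pledges 60, payoff 43): dropping to 0 → total 170, payoff 0. No gain.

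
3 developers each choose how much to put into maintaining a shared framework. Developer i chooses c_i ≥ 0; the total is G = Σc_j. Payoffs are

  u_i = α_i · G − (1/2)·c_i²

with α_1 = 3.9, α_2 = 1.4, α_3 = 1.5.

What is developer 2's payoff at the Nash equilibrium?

Developer i's FOC: ∂u_i/∂c_i = α_i − c_i = 0, so c_i* = α_i.
NE contributions = (3.9, 1.4, 1.5); G = 6.8.
u_2 = α_2·G − ½·(c_2)² = 1.4·6.8 − ½·1.4² = 8.54.

8.54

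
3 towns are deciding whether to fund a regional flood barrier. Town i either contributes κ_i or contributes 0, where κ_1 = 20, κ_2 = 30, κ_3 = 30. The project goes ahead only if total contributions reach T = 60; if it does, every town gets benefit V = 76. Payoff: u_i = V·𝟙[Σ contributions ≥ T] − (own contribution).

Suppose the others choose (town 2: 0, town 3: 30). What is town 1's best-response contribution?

Others' total = 30. Even contributing 20 gives 50 < 60: no benefit either way.
Best response: 0.

0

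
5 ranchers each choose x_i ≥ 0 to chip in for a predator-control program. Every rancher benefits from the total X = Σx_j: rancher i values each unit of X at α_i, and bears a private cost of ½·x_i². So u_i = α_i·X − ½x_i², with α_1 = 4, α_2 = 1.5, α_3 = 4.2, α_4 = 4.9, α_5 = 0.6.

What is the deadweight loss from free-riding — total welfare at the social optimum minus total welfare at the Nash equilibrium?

376.69

Rancher i's FOC: ∂u_i/∂x_i = α_i − x_i = 0, so x_i* = α_i.
NE contributions = (4, 1.5, 4.2, 4.9, 0.6); X = 15.2.
W^NE = (Σα)·X − ½Σα_i² = 15.2² − ½·60.26 = 200.91.
Planner sets x_i = Σα_j = 15.2 for every i, so X^SO = 5·15.2 = 76.
W^SO = (Σα)·X^SO − ½·5·(Σα)² = (5/2)·15.2² = 577.6.
Deadweight loss = W^SO − W^NE = 376.69.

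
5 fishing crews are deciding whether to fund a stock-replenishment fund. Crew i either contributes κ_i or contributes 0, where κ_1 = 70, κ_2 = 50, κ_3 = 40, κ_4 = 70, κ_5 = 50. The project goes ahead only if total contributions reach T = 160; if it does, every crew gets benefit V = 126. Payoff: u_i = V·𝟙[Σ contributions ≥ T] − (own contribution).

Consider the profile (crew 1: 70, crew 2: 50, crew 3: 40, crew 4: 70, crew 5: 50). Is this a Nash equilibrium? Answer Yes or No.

No

Total = 280 ≥ 160: provided.
Crew 1 (pledges 70, payoff 56): dropping to 0 → total 210, payoff 126. Profitable deviation.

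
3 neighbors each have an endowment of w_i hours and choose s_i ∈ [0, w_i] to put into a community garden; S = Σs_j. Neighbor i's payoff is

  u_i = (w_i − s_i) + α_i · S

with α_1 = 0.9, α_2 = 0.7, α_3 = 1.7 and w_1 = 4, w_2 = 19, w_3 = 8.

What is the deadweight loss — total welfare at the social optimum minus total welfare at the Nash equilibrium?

52.9

∂u_i/∂s_i = α_i − 1, so neighbor i contributes w_i if α_i > 1, else 0.
α_i > 1 for i ∈ {3}; NE contributions (0, 0, 8), S = 8.
W^NE = Σw_i − S^NE + (Σα_i)·S^NE = 31 + 2.3·8 = 49.4.
Planner: ∂(Σu_j)/∂s_i = Σα_j − 1 = 2.3 > 0, so everyone contributes w_i; S^SO = 31, W^SO = 31 + 2.3·31 = 102.3.
Deadweight loss = 52.9.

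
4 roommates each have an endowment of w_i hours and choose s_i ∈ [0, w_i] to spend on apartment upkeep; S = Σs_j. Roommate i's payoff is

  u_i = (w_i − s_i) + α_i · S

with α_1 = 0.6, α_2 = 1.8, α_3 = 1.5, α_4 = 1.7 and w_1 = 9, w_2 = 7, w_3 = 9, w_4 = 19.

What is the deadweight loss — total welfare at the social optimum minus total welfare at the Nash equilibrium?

41.4

∂u_i/∂s_i = α_i − 1, so roommate i contributes w_i if α_i > 1, else 0.
α_i > 1 for i ∈ {2, 3, 4}; NE contributions (0, 7, 9, 19), S = 35.
W^NE = Σw_i − S^NE + (Σα_i)·S^NE = 44 + 4.6·35 = 205.
Planner: ∂(Σu_j)/∂s_i = Σα_j − 1 = 4.6 > 0, so everyone contributes w_i; S^SO = 44, W^SO = 44 + 4.6·44 = 246.4.
Deadweight loss = 41.4.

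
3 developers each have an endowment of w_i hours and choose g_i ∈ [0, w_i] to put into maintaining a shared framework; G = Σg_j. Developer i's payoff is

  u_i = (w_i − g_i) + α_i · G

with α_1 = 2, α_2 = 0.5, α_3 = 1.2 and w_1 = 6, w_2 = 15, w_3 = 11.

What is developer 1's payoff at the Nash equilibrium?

34

∂u_i/∂g_i = α_i − 1, so developer i contributes w_i if α_i > 1, else 0.
α_i > 1 for i ∈ {1, 3}; NE contributions (6, 0, 11), G = 17.
u_1 = (6 − 6) + 2·17 = 34.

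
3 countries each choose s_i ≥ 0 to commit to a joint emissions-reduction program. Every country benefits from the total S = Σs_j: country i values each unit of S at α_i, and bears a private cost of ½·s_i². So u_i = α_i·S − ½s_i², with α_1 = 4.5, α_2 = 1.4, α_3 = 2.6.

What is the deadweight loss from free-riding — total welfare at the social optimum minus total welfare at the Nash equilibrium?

50.61

Country i's FOC: ∂u_i/∂s_i = α_i − s_i = 0, so s_i* = α_i.
NE contributions = (4.5, 1.4, 2.6); S = 8.5.
W^NE = (Σα)·S − ½Σα_i² = 8.5² − ½·28.97 = 57.765.
Planner sets s_i = Σα_j = 8.5 for every i, so S^SO = 3·8.5 = 25.5.
W^SO = (Σα)·S^SO − ½·3·(Σα)² = (3/2)·8.5² = 108.375.
Deadweight loss = W^SO − W^NE = 50.61.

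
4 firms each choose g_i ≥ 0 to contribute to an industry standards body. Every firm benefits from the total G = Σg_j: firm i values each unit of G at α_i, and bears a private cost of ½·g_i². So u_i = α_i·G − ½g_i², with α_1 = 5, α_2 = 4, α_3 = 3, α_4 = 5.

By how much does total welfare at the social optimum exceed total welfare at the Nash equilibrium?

326.5

Firm i's FOC: ∂u_i/∂g_i = α_i − g_i = 0, so g_i* = α_i.
NE contributions = (5, 4, 3, 5); G = 17.
W^NE = (Σα)·G − ½Σα_i² = 17² − ½·75 = 251.5.
Planner sets g_i = Σα_j = 17 for every i, so G^SO = 4·17 = 68.
W^SO = (Σα)·G^SO − ½·4·(Σα)² = (4/2)·17² = 578.
Deadweight loss = W^SO − W^NE = 326.5.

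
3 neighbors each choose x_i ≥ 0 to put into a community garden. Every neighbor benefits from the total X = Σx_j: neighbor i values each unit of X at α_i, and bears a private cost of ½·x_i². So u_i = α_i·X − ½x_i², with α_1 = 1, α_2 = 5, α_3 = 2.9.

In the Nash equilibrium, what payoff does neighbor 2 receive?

32

Neighbor i's FOC: ∂u_i/∂x_i = α_i − x_i = 0, so x_i* = α_i.
NE contributions = (1, 5, 2.9); X = 8.9.
u_2 = α_2·X − ½·(x_2)² = 5·8.9 − ½·5² = 32.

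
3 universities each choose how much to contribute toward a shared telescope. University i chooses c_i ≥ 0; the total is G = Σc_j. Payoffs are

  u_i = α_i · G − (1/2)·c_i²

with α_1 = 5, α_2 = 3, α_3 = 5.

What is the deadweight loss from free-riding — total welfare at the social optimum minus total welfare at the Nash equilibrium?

114

University i's FOC: ∂u_i/∂c_i = α_i − c_i = 0, so c_i* = α_i.
NE contributions = (5, 3, 5); G = 13.
W^NE = (Σα)·G − ½Σα_i² = 13² − ½·59 = 139.5.
Planner sets c_i = Σα_j = 13 for every i, so G^SO = 3·13 = 39.
W^SO = (Σα)·G^SO − ½·3·(Σα)² = (3/2)·13² = 253.5.
Deadweight loss = W^SO − W^NE = 114.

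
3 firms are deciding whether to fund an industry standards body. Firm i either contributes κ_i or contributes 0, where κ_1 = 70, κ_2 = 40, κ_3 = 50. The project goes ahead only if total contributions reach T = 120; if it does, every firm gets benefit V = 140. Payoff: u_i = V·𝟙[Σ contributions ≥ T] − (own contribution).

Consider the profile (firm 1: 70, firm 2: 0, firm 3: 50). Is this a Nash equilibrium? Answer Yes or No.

Total = 120 ≥ 120: provided.
Firm 1 (pledges 70, payoff 70): dropping to 0 → total 50, payoff 0. No gain.
Firm 2 (pledges 0, payoff 140): pledging 40 → total 160, payoff 100. No gain.
Firm 3 (pledges 50, payoff 90): dropping to 0 → total 70, payoff 0. No gain.

Yes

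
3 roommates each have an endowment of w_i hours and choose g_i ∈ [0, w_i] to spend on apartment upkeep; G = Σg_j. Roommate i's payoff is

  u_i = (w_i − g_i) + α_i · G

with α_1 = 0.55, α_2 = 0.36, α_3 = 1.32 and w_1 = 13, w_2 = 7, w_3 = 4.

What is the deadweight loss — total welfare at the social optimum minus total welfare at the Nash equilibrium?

24.6

∂u_i/∂g_i = α_i − 1, so roommate i contributes w_i if α_i > 1, else 0.
α_i > 1 for i ∈ {3}; NE contributions (0, 0, 4), G = 4.
W^NE = Σw_i − G^NE + (Σα_i)·G^NE = 24 + 1.23·4 = 28.92.
Planner: ∂(Σu_j)/∂g_i = Σα_j − 1 = 1.23 > 0, so everyone contributes w_i; G^SO = 24, W^SO = 24 + 1.23·24 = 53.52.
Deadweight loss = 24.6.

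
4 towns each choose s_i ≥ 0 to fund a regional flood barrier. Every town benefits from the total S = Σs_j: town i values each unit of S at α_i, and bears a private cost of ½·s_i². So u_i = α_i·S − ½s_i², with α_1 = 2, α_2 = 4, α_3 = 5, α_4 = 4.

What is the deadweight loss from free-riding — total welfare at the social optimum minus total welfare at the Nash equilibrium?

Town i's FOC: ∂u_i/∂s_i = α_i − s_i = 0, so s_i* = α_i.
NE contributions = (2, 4, 5, 4); S = 15.
W^NE = (Σα)·S − ½Σα_i² = 15² − ½·61 = 194.5.
Planner sets s_i = Σα_j = 15 for every i, so S^SO = 4·15 = 60.
W^SO = (Σα)·S^SO − ½·4·(Σα)² = (4/2)·15² = 450.
Deadweight loss = W^SO − W^NE = 255.5.

255.5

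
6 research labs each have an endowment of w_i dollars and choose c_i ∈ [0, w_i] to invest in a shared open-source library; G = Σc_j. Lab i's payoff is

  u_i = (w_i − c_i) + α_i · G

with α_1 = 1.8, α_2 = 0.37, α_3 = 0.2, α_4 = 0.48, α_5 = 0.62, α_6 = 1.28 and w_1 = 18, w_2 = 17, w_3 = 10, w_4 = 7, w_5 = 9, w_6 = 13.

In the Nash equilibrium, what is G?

∂u_i/∂c_i = α_i − 1, so lab i contributes w_i if α_i > 1, else 0.
α_i > 1 for i ∈ {1, 6}; NE contributions (18, 0, 0, 0, 0, 13), G = 31.

31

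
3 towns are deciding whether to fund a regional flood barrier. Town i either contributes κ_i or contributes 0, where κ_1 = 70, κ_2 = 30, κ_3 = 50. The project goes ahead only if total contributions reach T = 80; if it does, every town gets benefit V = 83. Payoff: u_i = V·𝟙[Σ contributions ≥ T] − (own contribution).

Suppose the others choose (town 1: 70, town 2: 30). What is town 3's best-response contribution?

0

Others' total = 100 ≥ 80; contributing adds cost 50 for no extra benefit.
Best response: 0.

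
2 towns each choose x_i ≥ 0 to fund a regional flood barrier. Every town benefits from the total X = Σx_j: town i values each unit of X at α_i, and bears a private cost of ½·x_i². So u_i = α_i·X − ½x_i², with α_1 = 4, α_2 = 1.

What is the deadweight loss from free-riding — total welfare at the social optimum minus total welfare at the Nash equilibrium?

Town i's FOC: ∂u_i/∂x_i = α_i − x_i = 0, so x_i* = α_i.
NE contributions = (4, 1); X = 5.
W^NE = (Σα)·X − ½Σα_i² = 5² − ½·17 = 16.5.
Planner sets x_i = Σα_j = 5 for every i, so X^SO = 2·5 = 10.
W^SO = (Σα)·X^SO − ½·2·(Σα)² = (2/2)·5² = 25.
Deadweight loss = W^SO − W^NE = 8.5.

8.5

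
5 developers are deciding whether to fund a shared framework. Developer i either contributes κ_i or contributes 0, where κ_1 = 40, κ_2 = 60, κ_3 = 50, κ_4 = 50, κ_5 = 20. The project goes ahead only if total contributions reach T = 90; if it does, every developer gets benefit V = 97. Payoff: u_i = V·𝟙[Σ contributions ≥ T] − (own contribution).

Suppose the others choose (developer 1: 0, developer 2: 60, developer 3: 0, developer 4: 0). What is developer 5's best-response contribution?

0

Others' total = 60. Even contributing 20 gives 80 < 90: no benefit either way.
Best response: 0.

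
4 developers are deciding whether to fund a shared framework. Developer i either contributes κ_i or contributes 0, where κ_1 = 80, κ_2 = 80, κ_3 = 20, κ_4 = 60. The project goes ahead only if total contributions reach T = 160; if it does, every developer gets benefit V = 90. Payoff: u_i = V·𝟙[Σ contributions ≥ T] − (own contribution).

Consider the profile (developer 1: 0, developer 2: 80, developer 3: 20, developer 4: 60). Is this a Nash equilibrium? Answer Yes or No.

Yes

Total = 160 ≥ 160: provided.
Developer 1 (pledges 0, payoff 90): pledging 80 → total 240, payoff 10. No gain.
Developer 2 (pledges 80, payoff 10): dropping to 0 → total 80, payoff 0. No gain.
Developer 3 (pledges 20, payoff 70): dropping to 0 → total 140, payoff 0. No gain.
Developer 4 (pledges 60, payoff 30): dropping to 0 → total 100, payoff 0. No gain.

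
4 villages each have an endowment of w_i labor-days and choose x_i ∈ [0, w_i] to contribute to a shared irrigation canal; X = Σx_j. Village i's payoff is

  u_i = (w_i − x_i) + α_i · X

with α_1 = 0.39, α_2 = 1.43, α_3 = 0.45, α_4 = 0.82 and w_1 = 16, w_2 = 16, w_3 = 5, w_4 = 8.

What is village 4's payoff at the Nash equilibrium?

∂u_i/∂x_i = α_i − 1, so village i contributes w_i if α_i > 1, else 0.
α_i > 1 for i ∈ {2}; NE contributions (0, 16, 0, 0), X = 16.
u_4 = (8 − 0) + 0.82·16 = 21.12.

21.12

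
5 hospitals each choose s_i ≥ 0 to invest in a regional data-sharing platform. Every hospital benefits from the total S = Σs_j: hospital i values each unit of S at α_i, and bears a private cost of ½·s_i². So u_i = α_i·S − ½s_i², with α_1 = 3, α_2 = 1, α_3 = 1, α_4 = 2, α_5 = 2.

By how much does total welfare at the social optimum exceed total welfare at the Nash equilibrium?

131

Hospital i's FOC: ∂u_i/∂s_i = α_i − s_i = 0, so s_i* = α_i.
NE contributions = (3, 1, 1, 2, 2); S = 9.
W^NE = (Σα)·S − ½Σα_i² = 9² − ½·19 = 71.5.
Planner sets s_i = Σα_j = 9 for every i, so S^SO = 5·9 = 45.
W^SO = (Σα)·S^SO − ½·5·(Σα)² = (5/2)·9² = 202.5.
Deadweight loss = W^SO − W^NE = 131.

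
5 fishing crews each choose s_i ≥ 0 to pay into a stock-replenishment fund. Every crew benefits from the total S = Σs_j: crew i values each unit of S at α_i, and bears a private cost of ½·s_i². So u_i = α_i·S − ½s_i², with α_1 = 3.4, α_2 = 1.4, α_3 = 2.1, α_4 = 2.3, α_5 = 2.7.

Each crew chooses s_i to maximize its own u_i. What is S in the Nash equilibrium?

11.9

Crew i's FOC: ∂u_i/∂s_i = α_i − s_i = 0, so s_i* = α_i.
NE contributions = (3.4, 1.4, 2.1, 2.3, 2.7); S = 11.9.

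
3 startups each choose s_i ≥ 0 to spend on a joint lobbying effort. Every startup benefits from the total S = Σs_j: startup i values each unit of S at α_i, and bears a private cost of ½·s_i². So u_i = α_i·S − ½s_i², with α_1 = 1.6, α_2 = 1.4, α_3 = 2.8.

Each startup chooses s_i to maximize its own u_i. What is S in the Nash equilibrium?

Startup i's FOC: ∂u_i/∂s_i = α_i − s_i = 0, so s_i* = α_i.
NE contributions = (1.6, 1.4, 2.8); S = 5.8.

5.8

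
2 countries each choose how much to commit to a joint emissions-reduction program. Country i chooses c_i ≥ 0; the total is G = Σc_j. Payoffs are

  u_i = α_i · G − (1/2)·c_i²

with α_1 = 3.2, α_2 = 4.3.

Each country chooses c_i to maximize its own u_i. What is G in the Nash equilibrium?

Country i's FOC: ∂u_i/∂c_i = α_i − c_i = 0, so c_i* = α_i.
NE contributions = (3.2, 4.3); G = 7.5.

7.5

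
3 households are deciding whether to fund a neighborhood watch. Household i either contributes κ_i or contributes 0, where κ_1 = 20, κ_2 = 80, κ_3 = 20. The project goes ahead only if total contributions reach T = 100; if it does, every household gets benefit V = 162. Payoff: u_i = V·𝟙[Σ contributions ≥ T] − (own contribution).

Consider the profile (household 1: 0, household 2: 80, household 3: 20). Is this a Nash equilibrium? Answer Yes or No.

Yes

Total = 100 ≥ 100: provided.
Household 1 (pledges 0, payoff 162): pledging 20 → total 120, payoff 142. No gain.
Household 2 (pledges 80, payoff 82): dropping to 0 → total 20, payoff 0. No gain.
Household 3 (pledges 20, payoff 142): dropping to 0 → total 80, payoff 0. No gain.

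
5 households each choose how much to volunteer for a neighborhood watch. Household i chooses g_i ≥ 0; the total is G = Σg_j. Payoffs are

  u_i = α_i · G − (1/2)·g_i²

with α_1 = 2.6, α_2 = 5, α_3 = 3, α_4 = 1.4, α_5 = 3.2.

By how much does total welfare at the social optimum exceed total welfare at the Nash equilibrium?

373.04

Household i's FOC: ∂u_i/∂g_i = α_i − g_i = 0, so g_i* = α_i.
NE contributions = (2.6, 5, 3, 1.4, 3.2); G = 15.2.
W^NE = (Σα)·G − ½Σα_i² = 15.2² − ½·52.96 = 204.56.
Planner sets g_i = Σα_j = 15.2 for every i, so G^SO = 5·15.2 = 76.
W^SO = (Σα)·G^SO − ½·5·(Σα)² = (5/2)·15.2² = 577.6.
Deadweight loss = W^SO − W^NE = 373.04.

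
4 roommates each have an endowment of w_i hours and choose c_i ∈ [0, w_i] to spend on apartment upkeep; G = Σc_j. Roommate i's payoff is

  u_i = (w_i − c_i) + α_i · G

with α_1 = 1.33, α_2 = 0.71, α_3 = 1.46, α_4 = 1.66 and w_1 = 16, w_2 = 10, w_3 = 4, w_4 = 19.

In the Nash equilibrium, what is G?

∂u_i/∂c_i = α_i − 1, so roommate i contributes w_i if α_i > 1, else 0.
α_i > 1 for i ∈ {1, 3, 4}; NE contributions (16, 0, 4, 19), G = 39.

39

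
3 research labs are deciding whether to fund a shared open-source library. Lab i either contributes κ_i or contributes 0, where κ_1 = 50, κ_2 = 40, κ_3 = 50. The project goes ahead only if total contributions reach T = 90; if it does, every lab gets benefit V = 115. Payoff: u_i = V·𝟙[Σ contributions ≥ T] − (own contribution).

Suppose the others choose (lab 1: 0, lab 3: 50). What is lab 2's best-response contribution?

Others' total = 50. Contributing 40 brings total to 90 ≥ 90: gain V − κ_2 = 75.
Best response: 40.

40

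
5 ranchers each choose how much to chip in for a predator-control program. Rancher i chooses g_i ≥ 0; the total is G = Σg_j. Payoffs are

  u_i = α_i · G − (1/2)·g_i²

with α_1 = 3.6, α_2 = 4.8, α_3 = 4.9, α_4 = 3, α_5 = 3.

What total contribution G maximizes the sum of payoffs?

Planner FOC: ∂(Σu_j)/∂g_i = (Σα_j) − g_i = 0, so g_i^SO = Σα_j = 19.3 for every i; G^SO = 96.5.

96.5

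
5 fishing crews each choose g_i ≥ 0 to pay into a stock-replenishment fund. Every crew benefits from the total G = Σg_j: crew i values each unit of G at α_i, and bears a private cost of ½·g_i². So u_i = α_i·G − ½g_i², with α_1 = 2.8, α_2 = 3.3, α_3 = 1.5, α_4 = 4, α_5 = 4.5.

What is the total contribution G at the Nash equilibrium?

16.1

Crew i's FOC: ∂u_i/∂g_i = α_i − g_i = 0, so g_i* = α_i.
NE contributions = (2.8, 3.3, 1.5, 4, 4.5); G = 16.1.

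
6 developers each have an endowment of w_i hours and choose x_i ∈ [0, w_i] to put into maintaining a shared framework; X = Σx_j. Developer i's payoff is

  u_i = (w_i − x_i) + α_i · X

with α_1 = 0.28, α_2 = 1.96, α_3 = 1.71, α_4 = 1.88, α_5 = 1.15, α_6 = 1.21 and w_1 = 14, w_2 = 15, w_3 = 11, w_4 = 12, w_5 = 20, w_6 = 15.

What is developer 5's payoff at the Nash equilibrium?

83.95

∂u_i/∂x_i = α_i − 1, so developer i contributes w_i if α_i > 1, else 0.
α_i > 1 for i ∈ {2, 3, 4, 5, 6}; NE contributions (0, 15, 11, 12, 20, 15), X = 73.
u_5 = (20 − 20) + 1.15·73 = 83.95.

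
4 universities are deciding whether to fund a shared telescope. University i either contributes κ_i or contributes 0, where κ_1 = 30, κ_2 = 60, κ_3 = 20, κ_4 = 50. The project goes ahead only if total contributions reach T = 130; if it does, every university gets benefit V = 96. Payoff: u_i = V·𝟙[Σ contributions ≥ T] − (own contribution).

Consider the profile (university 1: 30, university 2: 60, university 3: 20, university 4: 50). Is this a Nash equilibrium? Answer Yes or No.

No

Total = 160 ≥ 130: provided.
University 1 (pledges 30, payoff 66): dropping to 0 → total 130, payoff 96. Profitable deviation.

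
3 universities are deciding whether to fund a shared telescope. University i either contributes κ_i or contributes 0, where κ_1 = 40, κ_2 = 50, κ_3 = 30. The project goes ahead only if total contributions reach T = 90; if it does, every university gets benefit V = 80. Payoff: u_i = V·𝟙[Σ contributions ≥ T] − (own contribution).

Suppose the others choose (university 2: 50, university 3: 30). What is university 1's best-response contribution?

40

Others' total = 80. Contributing 40 brings total to 120 ≥ 90: gain V − κ_1 = 40.
Best response: 40.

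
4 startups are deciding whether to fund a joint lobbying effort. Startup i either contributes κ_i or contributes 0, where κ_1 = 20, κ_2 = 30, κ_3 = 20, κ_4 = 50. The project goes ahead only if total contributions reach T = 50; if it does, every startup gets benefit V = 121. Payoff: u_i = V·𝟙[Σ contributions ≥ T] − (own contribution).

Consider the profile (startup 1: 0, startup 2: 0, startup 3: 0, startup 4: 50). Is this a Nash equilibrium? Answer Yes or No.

Yes

Total = 50 ≥ 50: provided.
Startup 1 (pledges 0, payoff 121): pledging 20 → total 70, payoff 101. No gain.
Startup 2 (pledges 0, payoff 121): pledging 30 → total 80, payoff 91. No gain.
Startup 3 (pledges 0, payoff 121): pledging 20 → total 70, payoff 101. No gain.
Startup 4 (pledges 50, payoff 71): dropping to 0 → total 0, payoff 0. No gain.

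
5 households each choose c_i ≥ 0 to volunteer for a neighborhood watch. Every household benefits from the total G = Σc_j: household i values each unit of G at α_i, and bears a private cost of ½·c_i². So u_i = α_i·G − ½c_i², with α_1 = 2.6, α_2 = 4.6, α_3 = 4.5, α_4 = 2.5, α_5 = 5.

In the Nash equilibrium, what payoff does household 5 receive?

Household i's FOC: ∂u_i/∂c_i = α_i − c_i = 0, so c_i* = α_i.
NE contributions = (2.6, 4.6, 4.5, 2.5, 5); G = 19.2.
u_5 = α_5·G − ½·(c_5)² = 5·19.2 − ½·5² = 83.5.

83.5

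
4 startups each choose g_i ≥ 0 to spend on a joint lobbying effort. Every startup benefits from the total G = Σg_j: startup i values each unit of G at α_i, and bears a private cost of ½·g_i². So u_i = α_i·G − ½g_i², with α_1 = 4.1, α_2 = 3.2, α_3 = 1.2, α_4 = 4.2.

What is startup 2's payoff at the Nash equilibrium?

35.52

Startup i's FOC: ∂u_i/∂g_i = α_i − g_i = 0, so g_i* = α_i.
NE contributions = (4.1, 3.2, 1.2, 4.2); G = 12.7.
u_2 = α_2·G − ½·(g_2)² = 3.2·12.7 − ½·3.2² = 35.52.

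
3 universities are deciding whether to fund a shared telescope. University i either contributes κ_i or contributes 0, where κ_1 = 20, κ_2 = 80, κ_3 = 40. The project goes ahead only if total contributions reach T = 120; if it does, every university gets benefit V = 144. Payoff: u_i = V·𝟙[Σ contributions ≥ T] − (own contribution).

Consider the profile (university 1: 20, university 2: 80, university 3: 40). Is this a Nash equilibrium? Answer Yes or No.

No

Total = 140 ≥ 120: provided.
University 1 (pledges 20, payoff 124): dropping to 0 → total 120, payoff 144. Profitable deviation.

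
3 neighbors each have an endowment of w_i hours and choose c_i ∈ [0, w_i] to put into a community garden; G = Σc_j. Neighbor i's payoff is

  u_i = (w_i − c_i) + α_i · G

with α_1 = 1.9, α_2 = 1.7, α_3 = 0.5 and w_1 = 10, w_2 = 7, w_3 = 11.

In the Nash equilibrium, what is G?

17

∂u_i/∂c_i = α_i − 1, so neighbor i contributes w_i if α_i > 1, else 0.
α_i > 1 for i ∈ {1, 2}; NE contributions (10, 7, 0), G = 17.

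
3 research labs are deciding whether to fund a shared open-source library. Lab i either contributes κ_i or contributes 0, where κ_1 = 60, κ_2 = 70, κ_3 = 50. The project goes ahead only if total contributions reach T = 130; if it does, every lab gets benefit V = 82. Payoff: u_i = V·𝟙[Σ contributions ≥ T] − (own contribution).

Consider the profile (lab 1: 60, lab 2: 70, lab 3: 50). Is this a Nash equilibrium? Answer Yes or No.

No

Total = 180 ≥ 130: provided.
Lab 1 (pledges 60, payoff 22): dropping to 0 → total 120, payoff 0. No gain.
Lab 2 (pledges 70, payoff 12): dropping to 0 → total 110, payoff 0. No gain.
Lab 3 (pledges 50, payoff 32): dropping to 0 → total 130, payoff 82. Profitable deviation.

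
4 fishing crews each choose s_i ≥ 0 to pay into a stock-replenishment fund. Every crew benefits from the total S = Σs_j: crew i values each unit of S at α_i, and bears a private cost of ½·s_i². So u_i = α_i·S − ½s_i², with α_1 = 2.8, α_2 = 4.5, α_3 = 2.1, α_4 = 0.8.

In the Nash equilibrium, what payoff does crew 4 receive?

Crew i's FOC: ∂u_i/∂s_i = α_i − s_i = 0, so s_i* = α_i.
NE contributions = (2.8, 4.5, 2.1, 0.8); S = 10.2.
u_4 = α_4·S − ½·(s_4)² = 0.8·10.2 − ½·0.8² = 7.84.

7.84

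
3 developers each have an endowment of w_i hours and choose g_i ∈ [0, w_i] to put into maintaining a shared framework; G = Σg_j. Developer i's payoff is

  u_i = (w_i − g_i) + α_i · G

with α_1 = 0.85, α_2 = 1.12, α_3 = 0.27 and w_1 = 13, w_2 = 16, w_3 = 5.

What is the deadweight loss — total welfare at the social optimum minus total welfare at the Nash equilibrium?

22.32

∂u_i/∂g_i = α_i − 1, so developer i contributes w_i if α_i > 1, else 0.
α_i > 1 for i ∈ {2}; NE contributions (0, 16, 0), G = 16.
W^NE = Σw_i − G^NE + (Σα_i)·G^NE = 34 + 1.24·16 = 53.84.
Planner: ∂(Σu_j)/∂g_i = Σα_j − 1 = 1.24 > 0, so everyone contributes w_i; G^SO = 34, W^SO = 34 + 1.24·34 = 76.16.
Deadweight loss = 22.32.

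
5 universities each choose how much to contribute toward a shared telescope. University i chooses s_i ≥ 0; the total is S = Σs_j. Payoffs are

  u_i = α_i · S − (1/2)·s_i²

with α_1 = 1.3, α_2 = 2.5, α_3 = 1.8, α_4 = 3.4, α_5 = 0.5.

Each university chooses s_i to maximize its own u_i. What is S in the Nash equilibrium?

University i's FOC: ∂u_i/∂s_i = α_i − s_i = 0, so s_i* = α_i.
NE contributions = (1.3, 2.5, 1.8, 3.4, 0.5); S = 9.5.

9.5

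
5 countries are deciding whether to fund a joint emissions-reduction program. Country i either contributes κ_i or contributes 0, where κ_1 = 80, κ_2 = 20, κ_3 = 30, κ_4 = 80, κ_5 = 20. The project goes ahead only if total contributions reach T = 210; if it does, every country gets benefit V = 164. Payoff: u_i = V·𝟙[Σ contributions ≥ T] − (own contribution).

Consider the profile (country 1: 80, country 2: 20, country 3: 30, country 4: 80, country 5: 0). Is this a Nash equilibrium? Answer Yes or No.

Yes

Total = 210 ≥ 210: provided.
Country 1 (pledges 80, payoff 84): dropping to 0 → total 130, payoff 0. No gain.
Country 2 (pledges 20, payoff 144): dropping to 0 → total 190, payoff 0. No gain.
Country 3 (pledges 30, payoff 134): dropping to 0 → total 180, payoff 0. No gain.
Country 4 (pledges 80, payoff 84): dropping to 0 → total 130, payoff 0. No gain.
Country 5 (pledges 0, payoff 164): pledging 20 → total 230, payoff 144. No gain.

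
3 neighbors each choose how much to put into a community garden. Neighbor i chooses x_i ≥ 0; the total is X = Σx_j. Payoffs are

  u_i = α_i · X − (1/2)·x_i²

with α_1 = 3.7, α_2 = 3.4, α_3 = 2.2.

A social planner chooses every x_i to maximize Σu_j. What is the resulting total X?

Planner FOC: ∂(Σu_j)/∂x_i = (Σα_j) − x_i = 0, so x_i^SO = Σα_j = 9.3 for every i; X^SO = 27.9.

27.9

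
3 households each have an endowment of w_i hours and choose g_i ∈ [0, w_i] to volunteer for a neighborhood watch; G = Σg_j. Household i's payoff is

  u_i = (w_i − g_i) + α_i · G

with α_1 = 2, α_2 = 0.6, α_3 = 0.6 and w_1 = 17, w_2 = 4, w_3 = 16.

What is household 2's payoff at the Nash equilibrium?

∂u_i/∂g_i = α_i − 1, so household i contributes w_i if α_i > 1, else 0.
α_i > 1 for i ∈ {1}; NE contributions (17, 0, 0), G = 17.
u_2 = (4 − 0) + 0.6·17 = 14.2.

14.2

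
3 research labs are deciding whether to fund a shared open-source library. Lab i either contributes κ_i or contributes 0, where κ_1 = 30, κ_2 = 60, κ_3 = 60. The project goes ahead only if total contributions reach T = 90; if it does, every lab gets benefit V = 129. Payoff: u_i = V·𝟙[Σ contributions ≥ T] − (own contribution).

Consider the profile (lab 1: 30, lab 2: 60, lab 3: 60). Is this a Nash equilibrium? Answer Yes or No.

Total = 150 ≥ 90: provided.
Lab 1 (pledges 30, payoff 99): dropping to 0 → total 120, payoff 129. Profitable deviation.

No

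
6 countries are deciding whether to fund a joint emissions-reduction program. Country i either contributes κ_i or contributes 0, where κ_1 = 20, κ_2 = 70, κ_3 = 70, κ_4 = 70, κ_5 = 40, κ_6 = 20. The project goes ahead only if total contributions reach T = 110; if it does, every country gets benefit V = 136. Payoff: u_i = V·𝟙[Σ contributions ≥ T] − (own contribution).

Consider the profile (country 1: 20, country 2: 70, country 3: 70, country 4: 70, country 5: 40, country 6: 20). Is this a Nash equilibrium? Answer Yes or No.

No

Total = 290 ≥ 110: provided.
Country 1 (pledges 20, payoff 116): dropping to 0 → total 270, payoff 136. Profitable deviation.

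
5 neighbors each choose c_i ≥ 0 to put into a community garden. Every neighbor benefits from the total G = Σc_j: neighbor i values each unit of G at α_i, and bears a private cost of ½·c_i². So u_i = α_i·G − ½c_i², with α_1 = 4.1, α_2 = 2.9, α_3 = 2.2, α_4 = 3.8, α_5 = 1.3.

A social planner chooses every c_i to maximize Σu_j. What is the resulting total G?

Planner FOC: ∂(Σu_j)/∂c_i = (Σα_j) − c_i = 0, so c_i^SO = Σα_j = 14.3 for every i; G^SO = 71.5.

71.5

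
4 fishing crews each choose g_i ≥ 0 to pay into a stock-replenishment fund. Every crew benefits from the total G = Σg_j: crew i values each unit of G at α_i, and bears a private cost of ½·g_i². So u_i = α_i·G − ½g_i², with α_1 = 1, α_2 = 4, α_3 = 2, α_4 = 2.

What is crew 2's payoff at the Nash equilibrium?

Crew i's FOC: ∂u_i/∂g_i = α_i − g_i = 0, so g_i* = α_i.
NE contributions = (1, 4, 2, 2); G = 9.
u_2 = α_2·G − ½·(g_2)² = 4·9 − ½·4² = 28.

28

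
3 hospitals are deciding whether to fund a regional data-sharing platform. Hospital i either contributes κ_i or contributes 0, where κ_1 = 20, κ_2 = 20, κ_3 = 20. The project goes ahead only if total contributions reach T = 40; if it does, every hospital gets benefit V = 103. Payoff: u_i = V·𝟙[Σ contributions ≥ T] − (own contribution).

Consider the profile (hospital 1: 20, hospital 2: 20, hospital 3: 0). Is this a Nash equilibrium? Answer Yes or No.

Total = 40 ≥ 40: provided.
Hospital 1 (pledges 20, payoff 83): dropping to 0 → total 20, payoff 0. No gain.
Hospital 2 (pledges 20, payoff 83): dropping to 0 → total 20, payoff 0. No gain.
Hospital 3 (pledges 0, payoff 103): pledging 20 → total 60, payoff 83. No gain.

Yes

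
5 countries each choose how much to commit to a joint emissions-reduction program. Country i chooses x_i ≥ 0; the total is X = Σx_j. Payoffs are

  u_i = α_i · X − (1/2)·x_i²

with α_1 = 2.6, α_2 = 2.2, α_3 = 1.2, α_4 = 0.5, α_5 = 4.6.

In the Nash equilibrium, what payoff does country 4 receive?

5.425

Country i's FOC: ∂u_i/∂x_i = α_i − x_i = 0, so x_i* = α_i.
NE contributions = (2.6, 2.2, 1.2, 0.5, 4.6); X = 11.1.
u_4 = α_4·X − ½·(x_4)² = 0.5·11.1 − ½·0.5² = 5.425.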